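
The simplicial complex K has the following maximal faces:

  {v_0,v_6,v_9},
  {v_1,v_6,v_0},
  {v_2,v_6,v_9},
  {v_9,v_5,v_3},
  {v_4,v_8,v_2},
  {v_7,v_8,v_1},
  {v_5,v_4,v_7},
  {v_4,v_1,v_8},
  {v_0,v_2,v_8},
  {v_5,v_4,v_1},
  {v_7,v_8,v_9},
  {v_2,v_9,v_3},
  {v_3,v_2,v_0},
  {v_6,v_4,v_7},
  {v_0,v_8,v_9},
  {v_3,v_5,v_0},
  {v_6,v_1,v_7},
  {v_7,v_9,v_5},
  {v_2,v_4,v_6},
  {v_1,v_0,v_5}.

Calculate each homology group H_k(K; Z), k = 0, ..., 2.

H_0 ≅ Z,  H_1 ≅ Z ⊕ Z_2,  H_2 = 0.

Order the vertices as v_0 < v_1 < v_2 < v_3 < v_4 < v_5 < v_6 < v_7 < v_8 < v_9. Listing each simplex with vertices in this order, K has dimension 2 with simplices:

  0-simplices (10): [v_0], [v_1], [v_2], [v_3], [v_4], [v_5], [v_6], [v_7], [v_8], [v_9]
  1-simplices (30): (30 of them)
  2-simplices (20): (20 of them)

Hence C_0 ≅ Z^10, C_1 ≅ Z^30, C_2 ≅ Z^20.

The boundary map ∂_1: C_1 → C_0 is given by ∂[p,q] = [q] − [p]. For instance
  ∂[v_3,v_9] = [v_9] − [v_3].
As a 10×30 matrix over Z this has rank 9, with invariant factors (1,1,1,1,1,1,1,1,1).

The boundary map ∂_2: C_2 → C_1 acts by ∂[p,q,r] = [q,r] − [p,r] + [p,q]. For instance
  ∂[v_2,v_4,v_6] = [v_4,v_6] − [v_2,v_6] + [v_2,v_4],
  ∂[v_0,v_2,v_8] = [v_2,v_8] − [v_0,v_8] + [v_0,v_2].
As a 30×20 matrix over Z this has rank 20, with invariant factors (1,1,1,1,1,1,1,1,1,1,1,1,1,1,1,1,1,1,1,2).

Reading off H_k = ker ∂_k / im ∂_{k+1}:

  H_0: rank C_0 − rank ∂_1 = 10 − 9 = 1, and the invariant factors of ∂_1 are all 1, so H_0 ≅ Z.
  H_1: rank ker ∂_1 − rank ∂_2 = (30 − 9) − 20 = 1, and ∂_2 has invariant factor 2 > 1, so H_1 ≅ Z ⊕ Z_2.
  H_2: rank ker ∂_2 − rank ∂_3 = (20 − 20) − 0 = 0, and there is no ∂_3, so H_2 ≅ 0.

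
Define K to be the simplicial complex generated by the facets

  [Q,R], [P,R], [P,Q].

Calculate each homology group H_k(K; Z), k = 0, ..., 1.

Order the vertices as P < Q < R. Listing each simplex with vertices in this order, K has dimension 1 with simplices:

  0-simplices (3): P, Q, R
  1-simplices (3): PQ, PR, QR

so the chain groups are C_0 ≅ Z^3, C_1 ≅ Z^3.

Boundary ∂_1: C_1 → C_0 sends each edge [p,q] (with p < q) to q − p. For instance
  ∂PQ = Q − P.
As a 3×3 matrix over Z this has rank 2, with invariant factors (1,1).

Computing H_k = (kernel of ∂_k) / (image of ∂_{k+1}):

  H_0: rank C_0 − rank ∂_1 = 3 − 2 = 1, and the invariant factors of ∂_1 are all 1, so H_0 = Z.
  H_1: rank ker ∂_1 − rank ∂_2 = (3 − 2) − 0 = 1, and there is no ∂_2, so H_1 = Z.

H_0 = Z,  H_1 = Z.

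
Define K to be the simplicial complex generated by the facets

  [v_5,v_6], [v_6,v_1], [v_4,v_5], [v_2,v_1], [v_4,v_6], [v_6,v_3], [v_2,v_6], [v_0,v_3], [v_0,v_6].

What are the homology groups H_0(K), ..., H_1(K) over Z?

We work with the vertex ordering v_0 < v_1 < v_2 < v_3 < v_4 < v_5 < v_6. The simplices of K, each written with vertices in increasing order, are:

  0-simplices (7): [v_0], [v_1], [v_2], [v_3], [v_4], [v_5], [v_6]
  1-simplices (9): [v_0,v_3], [v_0,v_6], [v_1,v_2], [v_1,v_6], [v_2,v_6], [v_3,v_6], [v_4,v_5], [v_4,v_6], [v_5,v_6]

so the chain groups are C_0 ≅ Z^7, C_1 ≅ Z^9.

The boundary map ∂_1: C_1 → C_0 is given by ∂[p,q] = [q] − [p]. For instance
  ∂[v_0,v_6] = [v_6] − [v_0].
As a 7×9 matrix over Z this has rank 6, with invariant factors (1,1,1,1,1,1).

Reading off H_k = ker ∂_k / im ∂_{k+1}:

  H_0: rank C_0 − rank ∂_1 = 7 − 6 = 1, and the invariant factors of ∂_1 are all 1, so H_0 = Z.
  H_1: rank ker ∂_1 − rank ∂_2 = (9 − 6) − 0 = 3, and there is no ∂_2, so H_1 = Z^3.

H_0 = Z,  H_1 = Z^3.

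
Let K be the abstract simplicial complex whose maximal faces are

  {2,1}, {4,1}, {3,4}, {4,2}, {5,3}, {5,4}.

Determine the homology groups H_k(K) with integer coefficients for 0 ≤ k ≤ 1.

K has 5 vertices, 6 edges.
rank ∂_0 = 0, rank ∂_1 = 4 ⇒ b_0 = 5 − 0 − 4 = 1; all invariant factors of ∂_1 are 1 so no torsion. So H_0 = Z.
rank ∂_1 = 4, rank ∂_2 = 0 ⇒ b_1 = 6 − 4 − 0 = 2. So H_1 = Z^2.

H_0 = Z,  H_1 = Z^2.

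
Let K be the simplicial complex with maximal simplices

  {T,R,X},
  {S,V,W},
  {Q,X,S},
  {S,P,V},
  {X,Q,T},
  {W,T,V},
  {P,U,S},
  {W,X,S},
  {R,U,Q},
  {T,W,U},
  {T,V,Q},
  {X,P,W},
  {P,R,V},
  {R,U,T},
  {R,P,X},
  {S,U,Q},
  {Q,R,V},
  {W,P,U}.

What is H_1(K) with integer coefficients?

Order the vertices as P < Q < R < S < T < U < V < W < X. Listing each simplex with vertices in this order, K has dimension 2 with simplices:

  0-simplices (9): P, Q, R, S, T, U, V, W, X
  1-simplices (27): PR, PS, PU, PV, PW, PX, QR, QS, QT, QU, QV, QX, RT, RU, RV, RX, SU, SV, SW, SX, TU, TV, TW, TX, UW, VW, WX
  2-simplices (18): PRV, PRX, PSU, PSV, PUW, PWX, QRU, QRV, QSU, QSX, QTV, QTX, RTU, RTX, SVW, SWX, TUW, TVW

giving chain groups C_0 ≅ Z^9, C_1 ≅ Z^27, C_2 ≅ Z^18.

The boundary map ∂_1: C_1 → C_0 maps an edge to its endpoints' difference, ∂[p,q] = q − p.
The 9×27 boundary matrix has rank 8 and Smith normal form diag(1,1,1,1,1,1,1,1).

∂_2: C_2 → C_1 acts by ∂[p,q,r] = [q,r] − [p,r] + [p,q]. For instance
  ∂PWX = WX − PX + PW,
  ∂QSX = SX − QX + QS.
This gives a 27×18 integer matrix of rank 18; reducing to Smith normal form yields diagonal entries (1,1,1,1,1,1,1,1,1,1,1,1,1,1,1,1,1,2).

From H_k ≅ ker(∂_k) / im(∂_{k+1}) we obtain:

  H_1: rank ker ∂_1 − rank ∂_2 = (27 − 8) − 18 = 1, and ∂_2 has invariant factor 2 > 1, so H_1 ≅ Z ⊕ Z/2Z.

(K is a triangulation of the Klein bottle.)

H_1 = Z ⊕ Z/2Z.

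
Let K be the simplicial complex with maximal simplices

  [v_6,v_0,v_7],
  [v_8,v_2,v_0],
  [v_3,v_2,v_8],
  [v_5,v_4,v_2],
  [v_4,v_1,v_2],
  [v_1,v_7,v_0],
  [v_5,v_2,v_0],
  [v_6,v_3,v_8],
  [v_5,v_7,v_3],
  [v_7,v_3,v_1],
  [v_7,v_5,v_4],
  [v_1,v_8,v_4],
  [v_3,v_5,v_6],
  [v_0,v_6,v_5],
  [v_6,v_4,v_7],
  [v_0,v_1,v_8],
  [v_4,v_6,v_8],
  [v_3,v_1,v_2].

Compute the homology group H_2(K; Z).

H_2 = 0.

Take the total order v_0 < v_1 < v_2 < v_3 < v_4 < v_5 < v_6 < v_7 < v_8 on the vertex set. Then K (dimension 2) consists of the simplices:

  0-simplices (9): [v_0], [v_1], [v_2], [v_3], [v_4], [v_5], [v_6], [v_7], [v_8]
  1-simplices (27): (27 of them)
  2-simplices (18): (18 of them)

Hence C_0 ≅ Z^9, C_1 ≅ Z^27, C_2 ≅ Z^18.

Boundary ∂_1: C_1 → C_0 maps an edge to its endpoints' difference, ∂[p,q] = q − p.
The 9×27 boundary matrix has rank 8 and Smith normal form diag(1,1,1,1,1,1,1,1).

∂_2: C_2 → C_1 acts by ∂[p,q,r] = [q,r] − [p,r] + [p,q]. For instance
  ∂[v_2,v_4,v_5] = [v_4,v_5] − [v_2,v_5] + [v_2,v_4],
  ∂[v_4,v_6,v_7] = [v_6,v_7] − [v_4,v_7] + [v_4,v_6].
The resulting 27×18 matrix has rank 18, and its Smith normal form has invariant factors (1,1,1,1,1,1,1,1,1,1,1,1,1,1,1,1,1,2).

Now H_k = ker ∂_k / im ∂_{k+1}, so:

  H_2: rank ker ∂_2 − rank ∂_3 = (18 − 18) − 0 = 0, and there is no ∂_3, so H_2 = 0.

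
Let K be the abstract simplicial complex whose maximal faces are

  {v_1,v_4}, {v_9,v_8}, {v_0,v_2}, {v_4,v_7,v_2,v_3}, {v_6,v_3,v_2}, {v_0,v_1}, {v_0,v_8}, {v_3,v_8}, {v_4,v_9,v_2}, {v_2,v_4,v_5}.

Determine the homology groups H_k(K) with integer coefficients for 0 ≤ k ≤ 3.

Order the vertices as v_0 < v_1 < v_2 < v_3 < v_4 < v_5 < v_6 < v_7 < v_8 < v_9. Listing each simplex with vertices in this order, K has dimension 3 with simplices:

  0-simplices (10): [v_0], [v_1], [v_2], [v_3], [v_4], [v_5], [v_6], [v_7], [v_8], [v_9]
  1-simplices (18): (18 of them)
  2-simplices (7): [v_2,v_3,v_4], [v_2,v_3,v_6], [v_2,v_3,v_7], [v_2,v_4,v_5], [v_2,v_4,v_7], [v_2,v_4,v_9], [v_3,v_4,v_7]
  3-simplices (1): [v_2,v_3,v_4,v_7]

so the chain groups are C_0 ≅ Z^10, C_1 ≅ Z^18, C_2 ≅ Z^7, C_3 ≅ Z^1.

∂_1: C_1 → C_0 sends each edge [p,q] (with p < q) to q − p.
The 10×18 boundary matrix has rank 9 and Smith normal form diag(1,1,1,1,1,1,1,1,1).

∂_2: C_2 → C_1 acts by ∂[p,q,r] = [q,r] − [p,r] + [p,q]. For instance
  ∂[v_2,v_3,v_6] = [v_3,v_6] − [v_2,v_6] + [v_2,v_3],
  ∂[v_2,v_3,v_4] = [v_3,v_4] − [v_2,v_4] + [v_2,v_3].
The resulting 18×7 matrix has rank 6, and its Smith normal form has invariant factors (1,1,1,1,1,1).

Boundary ∂_3: C_3 → C_2 sends each 3-simplex σ to the alternating sum Σ_i (−1)^i (σ with its i-th vertex removed). For instance
  ∂[v_2,v_3,v_4,v_7] = [v_3,v_4,v_7] − [v_2,v_4,v_7] + [v_2,v_3,v_7] − [v_2,v_3,v_4].
This gives a 7×1 integer matrix of rank 1; reducing to Smith normal form yields diagonal entries (1).

Computing H_k = (kernel of ∂_k) / (image of ∂_{k+1}):

  H_0: rank C_0 − rank ∂_1 = 10 − 9 = 1, and the invariant factors of ∂_1 are all 1, so H_0 ≅ Z.
  H_1: rank ker ∂_1 − rank ∂_2 = (18 − 9) − 6 = 3, and the invariant factors of ∂_2 are all 1, so H_1 ≅ Z^3.
  H_2: rank ker ∂_2 − rank ∂_3 = (7 − 6) − 1 = 0, and the invariant factors of ∂_3 are all 1, so H_2 ≅ 0.
  H_3: rank ker ∂_3 − rank ∂_4 = (1 − 1) − 0 = 0, and there is no ∂_4, so H_3 ≅ 0.

H_0 = Z,  H_1 = Z^3,  H_2 = 0,  H_3 = 0.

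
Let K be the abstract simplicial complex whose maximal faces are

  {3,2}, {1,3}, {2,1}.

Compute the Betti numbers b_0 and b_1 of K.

b_0 = 1, b_1 = 1.

We work with the vertex ordering 1 < 2 < 3. The simplices of K, each written with vertices in increasing order, are:

  0-simplices (3): [1], [2], [3]
  1-simplices (3): [1,2], [1,3], [2,3]

so the chain groups are C_0 ≅ Z^3, C_1 ≅ Z^3.

Boundary ∂_1: C_1 → C_0 maps an edge to its endpoints' difference, ∂[p,q] = q − p. For instance
  ∂[2,3] = [3] − [2].
The resulting 3×3 matrix has rank 2, and its Smith normal form has invariant factors (1,1).

Now H_k = ker ∂_k / im ∂_{k+1}, so:

  H_0: rank C_0 − rank ∂_1 = 3 − 2 = 1, and the invariant factors of ∂_1 are all 1, so H_0 = Z.
  H_1: rank ker ∂_1 − rank ∂_2 = (3 − 2) − 0 = 1, and there is no ∂_2, so H_1 = Z.

As a check, the Euler characteristic is 3 − 3 = 0, which agrees with 1 − 1 = 0.
(K is a triangulation of the circle S^1.)

Hence the Betti numbers are b_0 = 1, b_1 = 1.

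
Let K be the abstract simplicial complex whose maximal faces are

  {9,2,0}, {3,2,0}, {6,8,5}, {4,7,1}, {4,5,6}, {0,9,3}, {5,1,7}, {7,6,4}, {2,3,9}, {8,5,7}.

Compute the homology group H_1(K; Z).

H_1 = Z.

Order the vertices as 0 < 1 < 2 < 3 < 4 < 5 < 6 < 7 < 8 < 9. Listing each simplex with vertices in this order, K has dimension 2 with simplices:

  0-simplices (10): [0], [1], [2], [3], [4], [5], [6], [7], [8], [9]
  1-simplices (18): [0,2], [0,3], [0,9], [1,4], [1,5], [1,7], [2,3], [2,9], [3,9], [4,5], [4,6], [4,7], [5,6], [5,7], [5,8], [6,7], [6,8], [7,8]
  2-simplices (10): [0,2,3], [0,2,9], [0,3,9], [1,4,7], [1,5,7], [2,3,9], [4,5,6], [4,6,7], [5,6,8], [5,7,8]

giving chain groups C_0 ≅ Z^10, C_1 ≅ Z^18, C_2 ≅ Z^10.

Boundary ∂_1: C_1 → C_0 is given by ∂[p,q] = [q] − [p]. For instance
  ∂[5,8] = [8] − [5].
The resulting 10×18 matrix has rank 8, and its Smith normal form has invariant factors (1,1,1,1,1,1,1,1).

∂_2: C_2 → C_1 sends each 2-simplex [p,q,r] to [q,r] − [p,r] + [p,q]. For instance
  ∂[0,2,9] = [2,9] − [0,9] + [0,2],
  ∂[0,2,3] = [2,3] − [0,3] + [0,2].
As a 18×10 matrix over Z this has rank 9, with invariant factors (1,1,1,1,1,1,1,1,1).

From H_k ≅ ker(∂_k) / im(∂_{k+1}) we obtain:

  H_1: rank ker ∂_1 − rank ∂_2 = (18 − 8) − 9 = 1, and the invariant factors of ∂_2 are all 1, so H_1 = Z.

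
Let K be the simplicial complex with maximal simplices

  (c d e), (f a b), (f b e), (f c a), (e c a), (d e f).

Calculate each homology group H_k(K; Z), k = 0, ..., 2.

We work with the vertex ordering a < b < c < d < e < f. The simplices of K, each written with vertices in increasing order, are:

  0-simplices (6): a, b, c, d, e, f
  1-simplices (12): ab, ac, ae, af, be, bf, cd, ce, cf, de, df, ef
  2-simplices (6): abf, ace, acf, bef, cde, def

giving chain groups C_0 ≅ Z^6, C_1 ≅ Z^12, C_2 ≅ Z^6.

The boundary map ∂_1: C_1 → C_0 is given by ∂[p,q] = [q] − [p].
This gives a 6×12 integer matrix of rank 5; reducing to Smith normal form yields diagonal entries (1,1,1,1,1).

Boundary ∂_2: C_2 → C_1 maps a triangle to the signed sum of its edges. For instance
  ∂abf = bf − af + ab,
  ∂cde = de − ce + cd.
The 12×6 boundary matrix has rank 6 and Smith normal form diag(1,1,1,1,1,1).

Now H_k = ker ∂_k / im ∂_{k+1}, so:

  H_0: rank C_0 − rank ∂_1 = 6 − 5 = 1, and the invariant factors of ∂_1 are all 1, so H_0 = Z.
  H_1: rank ker ∂_1 − rank ∂_2 = (12 − 5) − 6 = 1, and the invariant factors of ∂_2 are all 1, so H_1 = Z.
  H_2: rank ker ∂_2 − rank ∂_3 = (6 − 6) − 0 = 0, and there is no ∂_3, so H_2 = 0.

As a check, the Euler characteristic is 6 − 12 + 6 = 0, which agrees with 1 − 1 + 0 = 0.

H_0 = Z,  H_1 = Z,  H_2 = 0.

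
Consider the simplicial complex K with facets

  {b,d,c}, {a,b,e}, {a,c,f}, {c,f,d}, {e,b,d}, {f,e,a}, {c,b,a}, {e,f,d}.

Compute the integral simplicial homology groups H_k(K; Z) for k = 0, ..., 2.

H_0 ≅ Z,  H_1 = 0,  H_2 ≅ Z.

Fix the vertex order a < b < c < d < e < f and write every simplex with vertices in increasing order. Then dim K = 2 and the simplices of K are:

  0-simplices (6): a, b, c, d, e, f
  1-simplices (12): ab, ac, ae, af, bc, bd, be, cd, cf, de, df, ef
  2-simplices (8): abc, abe, acf, aef, bcd, bde, cdf, def

Hence C_0 ≅ Z^6, C_1 ≅ Z^12, C_2 ≅ Z^8.

Boundary ∂_1: C_1 → C_0 maps an edge to its endpoints' difference, ∂[p,q] = q − p. For instance
  ∂ac = c − a.
The 6×12 boundary matrix has rank 5 and Smith normal form diag(1,1,1,1,1).

The boundary map ∂_2: C_2 → C_1 maps a triangle to the signed sum of its edges. For instance
  ∂aef = ef − af + ae,
  ∂bcd = cd − bd + bc.
The 12×8 boundary matrix has rank 7 and Smith normal form diag(1,1,1,1,1,1,1).

Reading off H_k = ker ∂_k / im ∂_{k+1}:

  H_0: rank C_0 − rank ∂_1 = 6 − 5 = 1, and the invariant factors of ∂_1 are all 1, so H_0 = Z.
  H_1: rank ker ∂_1 − rank ∂_2 = (12 − 5) − 7 = 0, and the invariant factors of ∂_2 are all 1, so H_1 = 0.
  H_2: rank ker ∂_2 − rank ∂_3 = (8 − 7) − 0 = 1, and there is no ∂_3, so H_2 = Z.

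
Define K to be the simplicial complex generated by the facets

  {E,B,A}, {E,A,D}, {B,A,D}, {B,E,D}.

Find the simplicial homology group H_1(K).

We work with the vertex ordering A < B < D < E. The simplices of K, each written with vertices in increasing order, are:

  0-simplices (4): A, B, D, E
  1-simplices (6): AB, AD, AE, BD, BE, DE
  2-simplices (4): ABD, ABE, ADE, BDE

Hence C_0 ≅ Z^4, C_1 ≅ Z^6, C_2 ≅ Z^4.

∂_1: C_1 → C_0 sends each edge [p,q] (with p < q) to q − p.
This gives a 4×6 integer matrix of rank 3; reducing to Smith normal form yields diagonal entries (1,1,1).

Boundary ∂_2: C_2 → C_1 acts by ∂[p,q,r] = [q,r] − [p,r] + [p,q]. For instance
  ∂ADE = DE − AE + AD,
  ∂ABE = BE − AE + AB.
The 6×4 boundary matrix has rank 3 and Smith normal form diag(1,1,1).

Computing H_k = (kernel of ∂_k) / (image of ∂_{k+1}):

  H_1: rank ker ∂_1 − rank ∂_2 = (6 − 3) − 3 = 0, and the invariant factors of ∂_2 are all 1, so H_1 ≅ 0.

H_1 ≅ 0.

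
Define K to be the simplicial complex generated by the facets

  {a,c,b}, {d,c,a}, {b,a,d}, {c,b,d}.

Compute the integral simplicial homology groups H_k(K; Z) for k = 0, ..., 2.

H_0 ≅ Z,  H_1 = 0,  H_2 ≅ Z.

Take the total order a < b < c < d on the vertex set. Then K (dimension 2) consists of the simplices:

  0-simplices (4): a, b, c, d
  1-simplices (6): ab, ac, ad, bc, bd, cd
  2-simplices (4): abc, abd, acd, bcd

giving chain groups C_0 ≅ Z^4, C_1 ≅ Z^6, C_2 ≅ Z^4.

∂_1: C_1 → C_0 sends each edge [p,q] (with p < q) to q − p. For instance
  ∂ab = b − a.
This gives a 4×6 integer matrix of rank 3; reducing to Smith normal form yields diagonal entries (1,1,1).

∂_2: C_2 → C_1 maps a triangle to the signed sum of its edges. For instance
  ∂acd = cd − ad + ac,
  ∂bcd = cd − bd + bc.
The 6×4 boundary matrix has rank 3 and Smith normal form diag(1,1,1).

Reading off H_k = ker ∂_k / im ∂_{k+1}:

  H_0: rank C_0 − rank ∂_1 = 4 − 3 = 1, and the invariant factors of ∂_1 are all 1, so H_0 = Z.
  H_1: rank ker ∂_1 − rank ∂_2 = (6 − 3) − 3 = 0, and the invariant factors of ∂_2 are all 1, so H_1 = 0.
  H_2: rank ker ∂_2 − rank ∂_3 = (4 − 3) − 0 = 1, and there is no ∂_3, so H_2 = Z.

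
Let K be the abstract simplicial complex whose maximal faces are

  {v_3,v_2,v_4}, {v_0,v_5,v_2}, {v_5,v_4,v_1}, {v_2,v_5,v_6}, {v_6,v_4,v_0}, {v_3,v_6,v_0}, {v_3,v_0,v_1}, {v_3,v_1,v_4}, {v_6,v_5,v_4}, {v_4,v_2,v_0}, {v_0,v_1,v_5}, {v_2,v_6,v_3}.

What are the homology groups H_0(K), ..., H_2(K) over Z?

H_0 ≅ Z,  H_1 ≅ Z/2,  H_2 = 0.

K has 7 vertices, 18 edges, 12 triangles.
rank ∂_0 = 0, rank ∂_1 = 6 ⇒ b_0 = 7 − 0 − 6 = 1; all invariant factors of ∂_1 are 1 so no torsion. So H_0 = Z.
rank ∂_1 = 6, rank ∂_2 = 12 ⇒ b_1 = 18 − 6 − 12 = 0; ∂_2 has invariant factor(s) [2] giving torsion. So H_1 = Z/2.
rank ∂_2 = 12, rank ∂_3 = 0 ⇒ b_2 = 12 − 12 − 0 = 0. So H_2 = 0.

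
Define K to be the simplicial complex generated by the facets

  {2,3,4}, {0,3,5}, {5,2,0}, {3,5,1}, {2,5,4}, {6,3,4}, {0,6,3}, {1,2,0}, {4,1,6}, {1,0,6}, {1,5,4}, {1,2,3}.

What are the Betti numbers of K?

We work with the vertex ordering 0 < 1 < 2 < 3 < 4 < 5 < 6. The simplices of K, each written with vertices in increasing order, are:

  0-simplices (7): [0], [1], [2], [3], [4], [5], [6]
  1-simplices (18): [0,1], [0,2], [0,3], [0,5], [0,6], [1,2], [1,3], [1,4], [1,5], [1,6], [2,3], [2,4], [2,5], [3,4], [3,5], [3,6], [4,5], [4,6]
  2-simplices (12): [0,1,2], [0,1,6], [0,2,5], [0,3,5], [0,3,6], [1,2,3], [1,3,5], [1,4,5], [1,4,6], [2,3,4], [2,4,5], [3,4,6]

Hence C_0 ≅ Z^7, C_1 ≅ Z^18, C_2 ≅ Z^12.

∂_1: C_1 → C_0 maps an edge to its endpoints' difference, ∂[p,q] = q − p.
As a 7×18 matrix over Z this has rank 6, with invariant factors (1,1,1,1,1,1).

The boundary map ∂_2: C_2 → C_1 sends each 2-simplex [p,q,r] to [q,r] − [p,r] + [p,q]. For instance
  ∂[1,3,5] = [3,5] − [1,5] + [1,3],
  ∂[3,4,6] = [4,6] − [3,6] + [3,4].
The 18×12 boundary matrix has rank 12 and Smith normal form diag(1,1,1,1,1,1,1,1,1,1,1,2).

Reading off H_k = ker ∂_k / im ∂_{k+1}:

  H_0: rank C_0 − rank ∂_1 = 7 − 6 = 1, and the invariant factors of ∂_1 are all 1, so H_0 ≅ Z.
  H_1: rank ker ∂_1 − rank ∂_2 = (18 − 6) − 12 = 0, and ∂_2 has invariant factor 2 > 1, so H_1 ≅ Z/2Z.
  H_2: rank ker ∂_2 − rank ∂_3 = (12 − 12) − 0 = 0, and there is no ∂_3, so H_2 ≅ 0.

(K is a triangulation of the real projective plane RP^2.)

Hence the Betti numbers are b_0 = 1, b_1 = 0, b_2 = 0.

b_0 = 1, b_1 = 0, b_2 = 0.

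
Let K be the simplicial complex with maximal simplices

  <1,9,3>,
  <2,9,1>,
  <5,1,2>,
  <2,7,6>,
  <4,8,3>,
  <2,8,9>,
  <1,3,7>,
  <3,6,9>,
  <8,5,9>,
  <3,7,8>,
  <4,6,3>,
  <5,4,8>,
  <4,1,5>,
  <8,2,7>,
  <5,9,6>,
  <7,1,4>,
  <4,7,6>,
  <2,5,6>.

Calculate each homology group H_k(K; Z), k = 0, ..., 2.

H_0 ≅ Z,  H_1 ≅ Z ⊕ Z/2,  H_2 = 0.

Fix the vertex order 1 < 2 < 3 < 4 < 5 < 6 < 7 < 8 < 9 and write every simplex with vertices in increasing order. Then dim K = 2 and the simplices of K are:

  0-simplices (9): [1], [2], [3], [4], [5], [6], [7], [8], [9]
  1-simplices (27): (27 of them)
  2-simplices (18): [1,2,5], [1,2,9], [1,3,7], [1,3,9], [1,4,5], [1,4,7], [2,5,6], [2,6,7], [2,7,8], [2,8,9], [3,4,6], [3,4,8], [3,6,9], [3,7,8], [4,5,8], [4,6,7], [5,6,9], [5,8,9]

so the chain groups are C_0 ≅ Z^9, C_1 ≅ Z^27, C_2 ≅ Z^18.

∂_1: C_1 → C_0 sends each edge [p,q] (with p < q) to q − p. For instance
  ∂[1,5] = [5] − [1].
The 9×27 boundary matrix has rank 8 and Smith normal form diag(1,1,1,1,1,1,1,1).

The boundary map ∂_2: C_2 → C_1 maps a triangle to the signed sum of its edges. For instance
  ∂[2,7,8] = [7,8] − [2,8] + [2,7],
  ∂[1,4,7] = [4,7] − [1,7] + [1,4].
This gives a 27×18 integer matrix of rank 18; reducing to Smith normal form yields diagonal entries (1,1,1,1,1,1,1,1,1,1,1,1,1,1,1,1,1,2).

Reading off H_k = ker ∂_k / im ∂_{k+1}:

  H_0: rank C_0 − rank ∂_1 = 9 − 8 = 1, and the invariant factors of ∂_1 are all 1, so H_0 = Z.
  H_1: rank ker ∂_1 − rank ∂_2 = (27 − 8) − 18 = 1, and ∂_2 has invariant factor 2 > 1, so H_1 = Z ⊕ Z/2.
  H_2: rank ker ∂_2 − rank ∂_3 = (18 − 18) − 0 = 0, and there is no ∂_3, so H_2 = 0.

(K is a triangulation of the Klein bottle.)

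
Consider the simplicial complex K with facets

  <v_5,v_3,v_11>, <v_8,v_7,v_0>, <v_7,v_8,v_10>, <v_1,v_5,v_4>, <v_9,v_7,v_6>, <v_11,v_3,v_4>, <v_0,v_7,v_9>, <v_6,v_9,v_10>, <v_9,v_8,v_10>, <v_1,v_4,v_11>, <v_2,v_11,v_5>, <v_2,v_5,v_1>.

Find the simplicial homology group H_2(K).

Order the vertices as v_0 < v_1 < v_2 < v_3 < v_4 < v_5 < v_6 < v_7 < v_8 < v_9 < v_10 < v_11. Listing each simplex with vertices in this order, K has dimension 2 with simplices:

  0-simplices (12): [v_0], [v_1], [v_2], [v_3], [v_4], [v_5], [v_6], [v_7], [v_8], [v_9], [v_10], [v_11]
  1-simplices (24): (24 of them)
  2-simplices (12): (12 of them)

so the chain groups are C_0 ≅ Z^12, C_1 ≅ Z^24, C_2 ≅ Z^12.

Boundary ∂_1: C_1 → C_0 is given by ∂[p,q] = [q] − [p].
The resulting 12×24 matrix has rank 10, and its Smith normal form has invariant factors (1,1,1,1,1,1,1,1,1,1).

∂_2: C_2 → C_1 maps a triangle to the signed sum of its edges. For instance
  ∂[v_6,v_7,v_9] = [v_7,v_9] − [v_6,v_9] + [v_6,v_7],
  ∂[v_3,v_5,v_11] = [v_5,v_11] − [v_3,v_11] + [v_3,v_5].
The resulting 24×12 matrix has rank 12, and its Smith normal form has invariant factors (1,1,1,1,1,1,1,1,1,1,1,1).

Computing H_k = (kernel of ∂_k) / (image of ∂_{k+1}):

  H_2: rank ker ∂_2 − rank ∂_3 = (12 − 12) − 0 = 0, and there is no ∂_3, so H_2 = 0.

H_2 = 0.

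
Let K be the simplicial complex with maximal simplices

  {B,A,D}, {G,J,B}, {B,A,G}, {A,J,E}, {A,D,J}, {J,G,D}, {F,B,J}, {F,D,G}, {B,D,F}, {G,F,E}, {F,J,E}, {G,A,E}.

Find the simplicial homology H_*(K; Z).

H_0 ≅ Z,  H_1 ≅ Z/2Z,  H_2 = 0.

We work with the vertex ordering A < B < D < E < F < G < J. The simplices of K, each written with vertices in increasing order, are:

  0-simplices (7): A, B, D, E, F, G, J
  1-simplices (18): AB, AD, AE, AG, AJ, BD, BF, BG, BJ, DF, DG, DJ, EF, EG, EJ, FG, FJ, GJ
  2-simplices (12): ABD, ABG, ADJ, AEG, AEJ, BDF, BFJ, BGJ, DFG, DGJ, EFG, EFJ

so the chain groups are C_0 ≅ Z^7, C_1 ≅ Z^18, C_2 ≅ Z^12.

∂_1: C_1 → C_0 maps an edge to its endpoints' difference, ∂[p,q] = q − p.
The 7×18 boundary matrix has rank 6 and Smith normal form diag(1,1,1,1,1,1).

∂_2: C_2 → C_1 sends each 2-simplex [p,q,r] to [q,r] − [p,r] + [p,q]. For instance
  ∂EFG = FG − EG + EF,
  ∂AEJ = EJ − AJ + AE.
The resulting 18×12 matrix has rank 12, and its Smith normal form has invariant factors (1,1,1,1,1,1,1,1,1,1,1,2).

Reading off H_k = ker ∂_k / im ∂_{k+1}:

  H_0: rank C_0 − rank ∂_1 = 7 − 6 = 1, and the invariant factors of ∂_1 are all 1, so H_0 = Z.
  H_1: rank ker ∂_1 − rank ∂_2 = (18 − 6) − 12 = 0, and ∂_2 has invariant factor 2 > 1, so H_1 = Z/2Z.
  H_2: rank ker ∂_2 − rank ∂_3 = (12 − 12) − 0 = 0, and there is no ∂_3, so H_2 = 0.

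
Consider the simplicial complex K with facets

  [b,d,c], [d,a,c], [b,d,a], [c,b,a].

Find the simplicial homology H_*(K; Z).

H_0 ≅ Z,  H_1 = 0,  H_2 ≅ Z.

K has 4 vertices, 6 edges, 4 triangles.
rank ∂_0 = 0, rank ∂_1 = 3 ⇒ b_0 = 4 − 0 − 3 = 1; all invariant factors of ∂_1 are 1 so no torsion. So H_0 ≅ Z.
rank ∂_1 = 3, rank ∂_2 = 3 ⇒ b_1 = 6 − 3 − 3 = 0; all invariant factors of ∂_2 are 1 so no torsion. So H_1 ≅ 0.
rank ∂_2 = 3, rank ∂_3 = 0 ⇒ b_2 = 4 − 3 − 0 = 1. So H_2 ≅ Z.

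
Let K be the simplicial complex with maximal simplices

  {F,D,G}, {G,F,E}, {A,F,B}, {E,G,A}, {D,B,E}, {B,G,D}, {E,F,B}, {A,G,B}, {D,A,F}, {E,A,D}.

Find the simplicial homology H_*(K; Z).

Order the vertices as A < B < D < E < F < G. Listing each simplex with vertices in this order, K has dimension 2 with simplices:

  0-simplices (6): A, B, D, E, F, G
  1-simplices (15): AB, AD, AE, AF, AG, BD, BE, BF, BG, DE, DF, DG, EF, EG, FG
  2-simplices (10): ABF, ABG, ADE, ADF, AEG, BDE, BDG, BEF, DFG, EFG

so the chain groups are C_0 ≅ Z^6, C_1 ≅ Z^15, C_2 ≅ Z^10.

Boundary ∂_1: C_1 → C_0 is given by ∂[p,q] = [q] − [p].
This gives a 6×15 integer matrix of rank 5; reducing to Smith normal form yields diagonal entries (1,1,1,1,1).

∂_2: C_2 → C_1 sends each 2-simplex [p,q,r] to [q,r] − [p,r] + [p,q]. For instance
  ∂AEG = EG − AG + AE,
  ∂ADF = DF − AF + AD.
The 15×10 boundary matrix has rank 10 and Smith normal form diag(1,1,1,1,1,1,1,1,1,2).

From H_k ≅ ker(∂_k) / im(∂_{k+1}) we obtain:

  H_0: rank C_0 − rank ∂_1 = 6 − 5 = 1, and the invariant factors of ∂_1 are all 1, so H_0 ≅ Z.
  H_1: rank ker ∂_1 − rank ∂_2 = (15 − 5) − 10 = 0, and ∂_2 has invariant factor 2 > 1, so H_1 ≅ Z/2.
  H_2: rank ker ∂_2 − rank ∂_3 = (10 − 10) − 0 = 0, and there is no ∂_3, so H_2 ≅ 0.

H_0 ≅ Z,  H_1 ≅ Z/2,  H_2 = 0.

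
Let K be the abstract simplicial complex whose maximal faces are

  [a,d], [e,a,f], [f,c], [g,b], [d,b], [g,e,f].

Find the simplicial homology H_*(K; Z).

H_0 ≅ Z,  H_1 ≅ Z,  H_2 = 0.

Take the total order a < b < c < d < e < f < g on the vertex set. Then K (dimension 2) consists of the simplices:

  0-simplices (7): a, b, c, d, e, f, g
  1-simplices (9): ad, ae, af, bd, bg, cf, ef, eg, fg
  2-simplices (2): aef, efg

so the chain groups are C_0 ≅ Z^7, C_1 ≅ Z^9, C_2 ≅ Z^2.

Boundary ∂_1: C_1 → C_0 maps an edge to its endpoints' difference, ∂[p,q] = q − p. For instance
  ∂fg = g − f.
The 7×9 boundary matrix has rank 6 and Smith normal form diag(1,1,1,1,1,1).

∂_2: C_2 → C_1 maps a triangle to the signed sum of its edges. For instance
  ∂efg = fg − eg + ef,
  ∂aef = ef − af + ae.
As a 9×2 matrix over Z this has rank 2, with invariant factors (1,1).

Computing H_k = (kernel of ∂_k) / (image of ∂_{k+1}):

  H_0: rank C_0 − rank ∂_1 = 7 − 6 = 1, and the invariant factors of ∂_1 are all 1, so H_0 = Z.
  H_1: rank ker ∂_1 − rank ∂_2 = (9 − 6) − 2 = 1, and the invariant factors of ∂_2 are all 1, so H_1 = Z.
  H_2: rank ker ∂_2 − rank ∂_3 = (2 − 2) − 0 = 0, and there is no ∂_3, so H_2 = 0.

As a check, the Euler characteristic is 7 − 9 + 2 = 0, which agrees with 1 − 1 + 0 = 0.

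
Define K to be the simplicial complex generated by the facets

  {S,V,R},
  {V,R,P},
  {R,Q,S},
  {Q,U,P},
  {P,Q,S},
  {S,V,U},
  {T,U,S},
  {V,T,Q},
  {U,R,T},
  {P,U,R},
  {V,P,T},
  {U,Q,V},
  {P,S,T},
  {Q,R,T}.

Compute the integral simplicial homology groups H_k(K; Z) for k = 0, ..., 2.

We work with the vertex ordering P < Q < R < S < T < U < V. The simplices of K, each written with vertices in increasing order, are:

  0-simplices (7): P, Q, R, S, T, U, V
  1-simplices (21): PQ, PR, PS, PT, PU, PV, QR, QS, QT, QU, QV, RS, RT, RU, RV, ST, SU, SV, TU, TV, UV
  2-simplices (14): PQS, PQU, PRU, PRV, PST, PTV, QRS, QRT, QTV, QUV, RSV, RTU, STU, SUV

giving chain groups C_0 ≅ Z^7, C_1 ≅ Z^21, C_2 ≅ Z^14.

The boundary map ∂_1: C_1 → C_0 is given by ∂[p,q] = [q] − [p].
The 7×21 boundary matrix has rank 6 and Smith normal form diag(1,1,1,1,1,1).

The boundary map ∂_2: C_2 → C_1 maps a triangle to the signed sum of its edges. For instance
  ∂STU = TU − SU + ST,
  ∂QTV = TV − QV + QT.
The resulting 21×14 matrix has rank 13, and its Smith normal form has invariant factors (1,1,1,1,1,1,1,1,1,1,1,1,1).

Reading off H_k = ker ∂_k / im ∂_{k+1}:

  H_0: rank C_0 − rank ∂_1 = 7 − 6 = 1, and the invariant factors of ∂_1 are all 1, so H_0 ≅ Z.
  H_1: rank ker ∂_1 − rank ∂_2 = (21 − 6) − 13 = 2, and the invariant factors of ∂_2 are all 1, so H_1 ≅ Z^2.
  H_2: rank ker ∂_2 − rank ∂_3 = (14 − 13) − 0 = 1, and there is no ∂_3, so H_2 ≅ Z.

As a check, the Euler characteristic is 7 − 21 + 14 = 0, which agrees with 1 − 2 + 1 = 0.
(K is a triangulation of the torus T^2.)

H_0 ≅ Z,  H_1 ≅ Z^2,  H_2 ≅ Z.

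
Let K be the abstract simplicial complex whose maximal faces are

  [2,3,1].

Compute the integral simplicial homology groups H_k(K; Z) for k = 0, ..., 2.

Order the vertices as 1 < 2 < 3. Listing each simplex with vertices in this order, K has dimension 2 with simplices:

  0-simplices (3): [1], [2], [3]
  1-simplices (3): [1,2], [1,3], [2,3]
  2-simplices (1): [1,2,3]

so the chain groups are C_0 ≅ Z^3, C_1 ≅ Z^3, C_2 ≅ Z^1.

∂_1: C_1 → C_0 maps an edge to its endpoints' difference, ∂[p,q] = q − p.
The 3×3 boundary matrix has rank 2 and Smith normal form diag(1,1).

The boundary map ∂_2: C_2 → C_1 maps a triangle to the signed sum of its edges. For instance
  ∂[1,2,3] = [2,3] − [1,3] + [1,2].
This gives a 3×1 integer matrix of rank 1; reducing to Smith normal form yields diagonal entries (1).

Computing H_k = (kernel of ∂_k) / (image of ∂_{k+1}):

  H_0: rank C_0 − rank ∂_1 = 3 − 2 = 1, and the invariant factors of ∂_1 are all 1, so H_0 = Z.
  H_1: rank ker ∂_1 − rank ∂_2 = (3 − 2) − 1 = 0, and the invariant factors of ∂_2 are all 1, so H_1 = 0.
  H_2: rank ker ∂_2 − rank ∂_3 = (1 − 1) − 0 = 0, and there is no ∂_3, so H_2 = 0.

H_0 = Z,  H_1 = 0,  H_2 = 0.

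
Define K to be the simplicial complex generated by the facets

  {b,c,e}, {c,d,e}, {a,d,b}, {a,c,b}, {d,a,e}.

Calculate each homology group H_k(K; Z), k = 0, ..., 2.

K has 5 vertices, 10 edges, 5 triangles.
rank ∂_0 = 0, rank ∂_1 = 4 ⇒ b_0 = 5 − 0 − 4 = 1; all invariant factors of ∂_1 are 1 so no torsion. So H_0 ≅ Z.
rank ∂_1 = 4, rank ∂_2 = 5 ⇒ b_1 = 10 − 4 − 5 = 1; all invariant factors of ∂_2 are 1 so no torsion. So H_1 ≅ Z.
rank ∂_2 = 5, rank ∂_3 = 0 ⇒ b_2 = 5 − 5 − 0 = 0. So H_2 ≅ 0.

H_0 ≅ Z,  H_1 ≅ Z,  H_2 = 0.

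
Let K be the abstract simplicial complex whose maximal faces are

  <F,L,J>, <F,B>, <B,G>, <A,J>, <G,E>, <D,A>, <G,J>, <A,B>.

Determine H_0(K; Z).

We work with the vertex ordering A < B < D < E < F < G < J < L. The simplices of K, each written with vertices in increasing order, are:

  0-simplices (8): A, B, D, E, F, G, J, L
  1-simplices (10): AB, AD, AJ, BF, BG, EG, FJ, FL, GJ, JL
  2-simplices (1): FJL

giving chain groups C_0 ≅ Z^8, C_1 ≅ Z^10, C_2 ≅ Z^1.

The boundary map ∂_1: C_1 → C_0 maps an edge to its endpoints' difference, ∂[p,q] = q − p. For instance
  ∂BF = F − B.
As a 8×10 matrix over Z this has rank 7, with invariant factors (1,1,1,1,1,1,1).

Boundary ∂_2: C_2 → C_1 maps a triangle to the signed sum of its edges. For instance
  ∂FJL = JL − FL + FJ.
This gives a 10×1 integer matrix of rank 1; reducing to Smith normal form yields diagonal entries (1).

Now H_k = ker ∂_k / im ∂_{k+1}, so:

  H_0: rank C_0 − rank ∂_1 = 8 − 7 = 1, and the invariant factors of ∂_1 are all 1, so H_0 = Z.

H_0 ≅ Z.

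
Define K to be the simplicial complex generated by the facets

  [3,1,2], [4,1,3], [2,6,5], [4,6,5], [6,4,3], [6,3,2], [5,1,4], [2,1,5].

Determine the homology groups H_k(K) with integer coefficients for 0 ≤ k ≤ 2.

H_0 = Z,  H_1 = 0,  H_2 = Z.

Order the vertices as 1 < 2 < 3 < 4 < 5 < 6. Listing each simplex with vertices in this order, K has dimension 2 with simplices:

  0-simplices (6): [1], [2], [3], [4], [5], [6]
  1-simplices (12): [1,2], [1,3], [1,4], [1,5], [2,3], [2,5], [2,6], [3,4], [3,6], [4,5], [4,6], [5,6]
  2-simplices (8): [1,2,3], [1,2,5], [1,3,4], [1,4,5], [2,3,6], [2,5,6], [3,4,6], [4,5,6]

Hence C_0 ≅ Z^6, C_1 ≅ Z^12, C_2 ≅ Z^8.

Boundary ∂_1: C_1 → C_0 is given by ∂[p,q] = [q] − [p].
This gives a 6×12 integer matrix of rank 5; reducing to Smith normal form yields diagonal entries (1,1,1,1,1).

∂_2: C_2 → C_1 maps a triangle to the signed sum of its edges. For instance
  ∂[1,4,5] = [4,5] − [1,5] + [1,4],
  ∂[1,2,3] = [2,3] − [1,3] + [1,2].
This gives a 12×8 integer matrix of rank 7; reducing to Smith normal form yields diagonal entries (1,1,1,1,1,1,1).

Reading off H_k = ker ∂_k / im ∂_{k+1}:

  H_0: rank C_0 − rank ∂_1 = 6 − 5 = 1, and the invariant factors of ∂_1 are all 1, so H_0 ≅ Z.
  H_1: rank ker ∂_1 − rank ∂_2 = (12 − 5) − 7 = 0, and the invariant factors of ∂_2 are all 1, so H_1 ≅ 0.
  H_2: rank ker ∂_2 − rank ∂_3 = (8 − 7) − 0 = 1, and there is no ∂_3, so H_2 ≅ Z.

(K is a triangulation of the 2-sphere S^2.)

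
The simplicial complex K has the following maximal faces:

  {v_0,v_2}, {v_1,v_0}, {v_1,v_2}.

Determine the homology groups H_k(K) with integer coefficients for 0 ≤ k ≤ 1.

H_0 ≅ Z,  H_1 ≅ Z.

Take the total order v_0 < v_1 < v_2 on the vertex set. Then K (dimension 1) consists of the simplices:

  0-simplices (3): [v_0], [v_1], [v_2]
  1-simplices (3): [v_0,v_1], [v_0,v_2], [v_1,v_2]

Hence C_0 ≅ Z^3, C_1 ≅ Z^3.

∂_1: C_1 → C_0 is given by ∂[p,q] = [q] − [p]. For instance
  ∂[v_0,v_1] = [v_1] − [v_0].
As a 3×3 matrix over Z this has rank 2, with invariant factors (1,1).

From H_k ≅ ker(∂_k) / im(∂_{k+1}) we obtain:

  H_0: rank C_0 − rank ∂_1 = 3 − 2 = 1, and the invariant factors of ∂_1 are all 1, so H_0 ≅ Z.
  H_1: rank ker ∂_1 − rank ∂_2 = (3 − 2) − 0 = 1, and there is no ∂_2, so H_1 ≅ Z.

As a check, the Euler characteristic is 3 − 3 = 0, which agrees with 1 − 1 = 0.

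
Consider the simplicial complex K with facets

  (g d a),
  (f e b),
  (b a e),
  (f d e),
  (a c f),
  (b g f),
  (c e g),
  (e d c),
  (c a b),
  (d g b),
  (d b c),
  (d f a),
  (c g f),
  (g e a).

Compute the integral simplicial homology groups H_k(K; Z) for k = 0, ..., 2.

H_0 ≅ Z,  H_1 ≅ Z^2,  H_2 ≅ Z.

Take the total order a < b < c < d < e < f < g on the vertex set. Then K (dimension 2) consists of the simplices:

  0-simplices (7): a, b, c, d, e, f, g
  1-simplices (21): ab, ac, ad, ae, af, ag, bc, bd, be, bf, bg, cd, ce, cf, cg, de, df, dg, ef, eg, fg
  2-simplices (14): abc, abe, acf, adf, adg, aeg, bcd, bdg, bef, bfg, cde, ceg, cfg, def

so the chain groups are C_0 ≅ Z^7, C_1 ≅ Z^21, C_2 ≅ Z^14.

The boundary map ∂_1: C_1 → C_0 is given by ∂[p,q] = [q] − [p]. For instance
  ∂ce = e − c.
As a 7×21 matrix over Z this has rank 6, with invariant factors (1,1,1,1,1,1).

Boundary ∂_2: C_2 → C_1 sends each 2-simplex [p,q,r] to [q,r] − [p,r] + [p,q]. For instance
  ∂bef = ef − bf + be,
  ∂bcd = cd − bd + bc.
The resulting 21×14 matrix has rank 13, and its Smith normal form has invariant factors (1,1,1,1,1,1,1,1,1,1,1,1,1).

Computing H_k = (kernel of ∂_k) / (image of ∂_{k+1}):

  H_0: rank C_0 − rank ∂_1 = 7 − 6 = 1, and the invariant factors of ∂_1 are all 1, so H_0 ≅ Z.
  H_1: rank ker ∂_1 − rank ∂_2 = (21 − 6) − 13 = 2, and the invariant factors of ∂_2 are all 1, so H_1 ≅ Z^2.
  H_2: rank ker ∂_2 − rank ∂_3 = (14 − 13) − 0 = 1, and there is no ∂_3, so H_2 ≅ Z.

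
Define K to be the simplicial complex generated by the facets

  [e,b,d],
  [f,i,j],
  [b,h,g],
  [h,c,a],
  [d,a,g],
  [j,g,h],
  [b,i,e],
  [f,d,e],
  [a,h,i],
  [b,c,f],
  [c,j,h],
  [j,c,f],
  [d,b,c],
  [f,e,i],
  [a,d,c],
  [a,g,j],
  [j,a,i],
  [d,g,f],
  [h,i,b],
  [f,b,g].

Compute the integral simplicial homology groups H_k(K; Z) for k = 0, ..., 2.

Order the vertices as a < b < c < d < e < f < g < h < i < j. Listing each simplex with vertices in this order, K has dimension 2 with simplices:

  0-simplices (10): a, b, c, d, e, f, g, h, i, j
  1-simplices (30): ac, ad, ag, ah, ai, aj, bc, bd, be, bf, bg, bh, bi, cd, cf, ch, cj, de, df, dg, ef, ei, fg, fi, fj, gh, gj, hi, hj, ij
  2-simplices (20): acd, ach, adg, agj, ahi, aij, bcd, bcf, bde, bei, bfg, bgh, bhi, cfj, chj, def, dfg, efi, fij, ghj

Hence C_0 ≅ Z^10, C_1 ≅ Z^30, C_2 ≅ Z^20.

Boundary ∂_1: C_1 → C_0 sends each edge [p,q] (with p < q) to q − p. For instance
  ∂ai = i − a.
As a 10×30 matrix over Z this has rank 9, with invariant factors (1,1,1,1,1,1,1,1,1).

The boundary map ∂_2: C_2 → C_1 acts by ∂[p,q,r] = [q,r] − [p,r] + [p,q]. For instance
  ∂bgh = gh − bh + bg,
  ∂def = ef − df + de.
As a 30×20 matrix over Z this has rank 20, with invariant factors (1,1,1,1,1,1,1,1,1,1,1,1,1,1,1,1,1,1,1,2).

Computing H_k = (kernel of ∂_k) / (image of ∂_{k+1}):

  H_0: rank C_0 − rank ∂_1 = 10 − 9 = 1, and the invariant factors of ∂_1 are all 1, so H_0 = Z.
  H_1: rank ker ∂_1 − rank ∂_2 = (30 − 9) − 20 = 1, and ∂_2 has invariant factor 2 > 1, so H_1 = Z ⊕ Z/2.
  H_2: rank ker ∂_2 − rank ∂_3 = (20 − 20) − 0 = 0, and there is no ∂_3, so H_2 = 0.

As a check, the Euler characteristic is 10 − 30 + 20 = 0, which agrees with 1 − 1 + 0 = 0.
(K is a triangulation of the Klein bottle.)

H_0 = Z,  H_1 = Z ⊕ Z/2,  H_2 = 0.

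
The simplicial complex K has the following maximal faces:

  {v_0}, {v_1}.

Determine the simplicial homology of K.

H_0 ≅ Z^2.

K has 2 vertices.
rank ∂_0 = 0, rank ∂_1 = 0 ⇒ b_0 = 2 − 0 − 0 = 2. So H_0 = Z^2.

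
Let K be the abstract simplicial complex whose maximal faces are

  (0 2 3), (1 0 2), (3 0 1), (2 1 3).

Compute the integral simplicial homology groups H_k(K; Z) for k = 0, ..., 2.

H_0 = Z,  H_1 = 0,  H_2 = Z.

Take the total order 0 < 1 < 2 < 3 on the vertex set. Then K (dimension 2) consists of the simplices:

  0-simplices (4): [0], [1], [2], [3]
  1-simplices (6): [0,1], [0,2], [0,3], [1,2], [1,3], [2,3]
  2-simplices (4): [0,1,2], [0,1,3], [0,2,3], [1,2,3]

giving chain groups C_0 ≅ Z^4, C_1 ≅ Z^6, C_2 ≅ Z^4.

The boundary map ∂_1: C_1 → C_0 is given by ∂[p,q] = [q] − [p]. For instance
  ∂[2,3] = [3] − [2].
This gives a 4×6 integer matrix of rank 3; reducing to Smith normal form yields diagonal entries (1,1,1).

Boundary ∂_2: C_2 → C_1 acts by ∂[p,q,r] = [q,r] − [p,r] + [p,q]. For instance
  ∂[0,2,3] = [2,3] − [0,3] + [0,2],
  ∂[0,1,2] = [1,2] − [0,2] + [0,1].
This gives a 6×4 integer matrix of rank 3; reducing to Smith normal form yields diagonal entries (1,1,1).

Reading off H_k = ker ∂_k / im ∂_{k+1}:

  H_0: rank C_0 − rank ∂_1 = 4 − 3 = 1, and the invariant factors of ∂_1 are all 1, so H_0 = Z.
  H_1: rank ker ∂_1 − rank ∂_2 = (6 − 3) − 3 = 0, and the invariant factors of ∂_2 are all 1, so H_1 = 0.
  H_2: rank ker ∂_2 − rank ∂_3 = (4 − 3) − 0 = 1, and there is no ∂_3, so H_2 = Z.

As a check, the Euler characteristic is 4 − 6 + 4 = 2, which agrees with 1 − 0 + 1 = 2.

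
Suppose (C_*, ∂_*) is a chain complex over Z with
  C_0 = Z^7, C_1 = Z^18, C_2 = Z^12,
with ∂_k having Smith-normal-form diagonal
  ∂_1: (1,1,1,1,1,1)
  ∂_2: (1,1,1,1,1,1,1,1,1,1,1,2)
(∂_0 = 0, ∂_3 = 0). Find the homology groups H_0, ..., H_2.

H_0 ≅ Z,  H_1 ≅ Z/2Z,  H_2 = 0.

H_0: b_0 = 7 − 0 − 6 = 1; torsion from ∂_1 factors > 1: none. So H_0 ≅ Z.
H_1: b_1 = 18 − 6 − 12 = 0; torsion from ∂_2 factors > 1: [2]. So H_1 ≅ Z/2Z.
H_2: b_2 = 12 − 12 − 0 = 0; torsion from ∂_3 factors > 1: none. So H_2 ≅ 0.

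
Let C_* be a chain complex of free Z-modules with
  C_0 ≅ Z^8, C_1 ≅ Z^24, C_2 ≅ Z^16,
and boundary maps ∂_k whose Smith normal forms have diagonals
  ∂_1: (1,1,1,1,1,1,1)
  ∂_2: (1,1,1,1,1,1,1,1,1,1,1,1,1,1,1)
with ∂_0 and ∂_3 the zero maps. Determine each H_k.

H_0 ≅ Z,  H_1 ≅ Z^2,  H_2 ≅ Z.

H_0: b_0 = 8 − 0 − 7 = 1; torsion from ∂_1 factors > 1: none. So H_0 ≅ Z.
H_1: b_1 = 24 − 7 − 15 = 2; torsion from ∂_2 factors > 1: none. So H_1 ≅ Z^2.
H_2: b_2 = 16 − 15 − 0 = 1; torsion from ∂_3 factors > 1: none. So H_2 ≅ Z.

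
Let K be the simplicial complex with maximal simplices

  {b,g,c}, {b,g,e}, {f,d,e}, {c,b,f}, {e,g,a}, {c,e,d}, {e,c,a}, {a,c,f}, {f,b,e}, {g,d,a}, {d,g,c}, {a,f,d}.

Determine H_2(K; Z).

Take the total order a < b < c < d < e < f < g on the vertex set. Then K (dimension 2) consists of the simplices:

  0-simplices (7): a, b, c, d, e, f, g
  1-simplices (18): ac, ad, ae, af, ag, bc, be, bf, bg, cd, ce, cf, cg, de, df, dg, ef, eg
  2-simplices (12): ace, acf, adf, adg, aeg, bcf, bcg, bef, beg, cde, cdg, def

giving chain groups C_0 ≅ Z^7, C_1 ≅ Z^18, C_2 ≅ Z^12.

The boundary map ∂_1: C_1 → C_0 sends each edge [p,q] (with p < q) to q − p. For instance
  ∂de = e − d.
The 7×18 boundary matrix has rank 6 and Smith normal form diag(1,1,1,1,1,1).

∂_2: C_2 → C_1 sends each 2-simplex [p,q,r] to [q,r] − [p,r] + [p,q]. For instance
  ∂bcg = cg − bg + bc,
  ∂adg = dg − ag + ad.
The resulting 18×12 matrix has rank 12, and its Smith normal form has invariant factors (1,1,1,1,1,1,1,1,1,1,1,2).

Computing H_k = (kernel of ∂_k) / (image of ∂_{k+1}):

  H_2: rank ker ∂_2 − rank ∂_3 = (12 − 12) − 0 = 0, and there is no ∂_3, so H_2 = 0.

(K is a triangulation of the real projective plane RP^2.)

H_2 = 0.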